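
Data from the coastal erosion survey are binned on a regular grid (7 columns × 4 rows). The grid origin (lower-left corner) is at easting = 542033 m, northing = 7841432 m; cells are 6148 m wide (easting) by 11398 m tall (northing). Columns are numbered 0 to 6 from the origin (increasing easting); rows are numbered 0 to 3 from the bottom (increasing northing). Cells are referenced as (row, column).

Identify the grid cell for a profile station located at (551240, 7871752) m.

Column index: ⌊(551240 − 542033) / 6148⌋ = ⌊1.498⌋ = 1
Row offset from origin: ⌊(7871752 − 7841432) / 11398⌋ = ⌊2.660⌋ = 2 → row 2

(2, 1)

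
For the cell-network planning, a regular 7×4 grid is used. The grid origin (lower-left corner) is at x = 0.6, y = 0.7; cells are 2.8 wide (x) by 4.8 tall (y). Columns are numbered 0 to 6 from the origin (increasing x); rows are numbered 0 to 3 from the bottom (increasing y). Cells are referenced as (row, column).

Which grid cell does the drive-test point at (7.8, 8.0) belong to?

(1, 2)

Column index: ⌊(7.8 − 0.6) / 2.8⌋ = ⌊2.571⌋ = 2
Row offset from origin: ⌊(8.0 − 0.7) / 4.8⌋ = ⌊1.521⌋ = 1 → row 1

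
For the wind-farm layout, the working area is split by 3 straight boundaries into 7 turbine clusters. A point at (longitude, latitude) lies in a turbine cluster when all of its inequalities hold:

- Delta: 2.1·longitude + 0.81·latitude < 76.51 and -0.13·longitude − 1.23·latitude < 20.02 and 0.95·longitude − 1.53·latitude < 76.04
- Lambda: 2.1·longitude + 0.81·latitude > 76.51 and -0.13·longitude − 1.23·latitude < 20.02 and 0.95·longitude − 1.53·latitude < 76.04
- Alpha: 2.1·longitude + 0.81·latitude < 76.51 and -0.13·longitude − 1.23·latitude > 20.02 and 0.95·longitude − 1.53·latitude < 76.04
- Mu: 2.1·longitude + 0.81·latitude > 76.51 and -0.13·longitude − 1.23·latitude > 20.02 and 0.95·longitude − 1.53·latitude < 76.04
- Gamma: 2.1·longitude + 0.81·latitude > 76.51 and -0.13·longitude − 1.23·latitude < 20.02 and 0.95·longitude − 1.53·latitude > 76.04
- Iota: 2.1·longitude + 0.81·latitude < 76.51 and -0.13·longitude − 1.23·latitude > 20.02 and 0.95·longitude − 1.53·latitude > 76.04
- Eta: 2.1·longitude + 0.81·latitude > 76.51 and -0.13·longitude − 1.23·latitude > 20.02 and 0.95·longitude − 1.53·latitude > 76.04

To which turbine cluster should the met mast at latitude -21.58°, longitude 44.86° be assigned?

2.1·44.86 + 0.81·-21.58 = 76.726, which is > 76.51
-0.13·44.86 − 1.23·-21.58 = 20.712, which is > 20.02
0.95·44.86 − 1.53·-21.58 = 75.634, which is < 76.04
This sign pattern matches Mu.

Mu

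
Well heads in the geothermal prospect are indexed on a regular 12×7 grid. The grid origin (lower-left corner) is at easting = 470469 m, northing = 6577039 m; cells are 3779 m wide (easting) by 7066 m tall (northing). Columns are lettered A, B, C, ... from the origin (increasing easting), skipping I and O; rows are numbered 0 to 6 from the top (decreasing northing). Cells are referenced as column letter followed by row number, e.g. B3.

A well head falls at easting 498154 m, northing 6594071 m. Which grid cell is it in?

Column index: ⌊(498154 − 470469) / 3779⌋ = ⌊7.326⌋ = 7 → column H
Row offset from origin: ⌊(6594071 − 6577039) / 7066⌋ = ⌊2.410⌋ = 2 → row 4 (counted from top)

H4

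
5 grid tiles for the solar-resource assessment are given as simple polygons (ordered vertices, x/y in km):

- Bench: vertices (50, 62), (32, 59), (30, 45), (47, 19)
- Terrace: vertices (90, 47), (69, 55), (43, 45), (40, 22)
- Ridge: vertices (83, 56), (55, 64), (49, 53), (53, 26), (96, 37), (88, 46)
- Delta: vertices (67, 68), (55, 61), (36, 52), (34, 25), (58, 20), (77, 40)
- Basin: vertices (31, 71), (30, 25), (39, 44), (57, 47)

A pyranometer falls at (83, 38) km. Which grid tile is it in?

Cast a ray rightward from (83, 38). For each polygon, the edges (by vertex number in listed order) whose endpoints lie on opposite sides of y = 38, where each meets that height, and whether that is right or left of the point:
Bench: 3–4 at x≈34.6 (left), 4–1 at x≈48.3 (left) → 0 crossings.
Terrace: 3–4 at x≈42.1 (left), 4–1 at x≈72.0 (left) → 0 crossings.
Ridge: 3–4 at x≈51.2 (left), 5–6 at x≈95.1 (right) → 1 crossing.
Delta: 3–4 at x≈35.0 (left), 5–6 at x≈75.1 (left) → 0 crossings.
Basin: 1–2 at x≈30.3 (left), 2–3 at x≈36.2 (left) → 0 crossings.
Only Ridge has an odd count, so the point is inside Ridge.

Ridge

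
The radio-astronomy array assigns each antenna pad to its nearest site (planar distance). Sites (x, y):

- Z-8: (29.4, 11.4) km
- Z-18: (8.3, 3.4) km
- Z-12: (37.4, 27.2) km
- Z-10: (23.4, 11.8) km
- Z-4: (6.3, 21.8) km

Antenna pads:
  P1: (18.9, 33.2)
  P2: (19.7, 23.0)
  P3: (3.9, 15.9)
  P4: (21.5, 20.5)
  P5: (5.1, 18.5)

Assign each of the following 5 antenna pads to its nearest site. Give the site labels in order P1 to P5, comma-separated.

Z-4, Z-10, Z-4, Z-10, Z-4

P1 → Z-4 (d²=288.72)
P2 → Z-10 (d²=139.13)
P3 → Z-4 (d²=40.57)
P4 → Z-10 (d²=79.30)
P5 → Z-4 (d²=12.33)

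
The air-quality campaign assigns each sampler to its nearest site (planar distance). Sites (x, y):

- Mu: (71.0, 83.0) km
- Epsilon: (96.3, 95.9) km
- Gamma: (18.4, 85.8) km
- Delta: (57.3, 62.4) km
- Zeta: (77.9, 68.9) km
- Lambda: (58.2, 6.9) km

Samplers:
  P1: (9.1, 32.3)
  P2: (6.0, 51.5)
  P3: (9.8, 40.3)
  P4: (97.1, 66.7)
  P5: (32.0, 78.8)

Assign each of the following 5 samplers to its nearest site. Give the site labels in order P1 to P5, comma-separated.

Gamma, Gamma, Gamma, Zeta, Gamma

P1 → Gamma (d²=2948.74)
P2 → Gamma (d²=1330.25)
P3 → Gamma (d²=2144.21)
P4 → Zeta (d²=373.48)
P5 → Gamma (d²=233.96)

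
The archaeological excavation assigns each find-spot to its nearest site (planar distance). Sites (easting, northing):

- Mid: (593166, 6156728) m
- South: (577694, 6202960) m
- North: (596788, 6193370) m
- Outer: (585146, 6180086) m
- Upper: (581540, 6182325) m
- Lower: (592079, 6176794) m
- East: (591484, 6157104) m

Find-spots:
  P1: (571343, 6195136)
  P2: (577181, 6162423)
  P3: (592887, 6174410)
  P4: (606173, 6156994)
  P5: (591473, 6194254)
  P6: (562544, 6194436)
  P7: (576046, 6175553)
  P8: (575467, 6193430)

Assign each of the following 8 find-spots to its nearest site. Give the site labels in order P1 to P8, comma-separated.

South, East, Lower, Mid, North, South, Upper, South

P1 → South (d²=101550177.00)
P2 → East (d²=232867570.00)
P3 → Lower (d²=6336320.00)
P4 → Mid (d²=169252805.00)
P5 → North (d²=29030681.00)
P6 → South (d²=302181076.00)
P7 → Upper (d²=76044020.00)
P8 → South (d²=95780429.00)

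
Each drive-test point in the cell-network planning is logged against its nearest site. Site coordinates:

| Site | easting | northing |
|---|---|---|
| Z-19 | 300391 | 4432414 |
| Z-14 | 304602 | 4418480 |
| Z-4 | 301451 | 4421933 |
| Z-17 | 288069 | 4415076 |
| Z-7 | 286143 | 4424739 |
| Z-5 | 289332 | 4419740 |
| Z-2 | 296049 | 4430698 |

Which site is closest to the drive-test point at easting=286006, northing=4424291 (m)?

Z-7

Squared distances to each site:
Z-19: 272911354.000; Z-14: 379578937.000; Z-4: 244108189.000; Z-17: 89172194.000; Z-7: 219473.000; Z-5: 31773877.000; Z-2: 141911498.000.
Minimum at Z-7.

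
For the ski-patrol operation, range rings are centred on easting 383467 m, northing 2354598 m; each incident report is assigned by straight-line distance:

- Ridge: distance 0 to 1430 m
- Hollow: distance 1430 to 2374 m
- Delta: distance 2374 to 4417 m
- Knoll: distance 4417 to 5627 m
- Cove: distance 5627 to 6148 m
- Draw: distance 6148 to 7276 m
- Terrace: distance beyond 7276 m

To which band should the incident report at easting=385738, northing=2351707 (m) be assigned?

Delta

Distance = √((385738−383467)² + (2351707−2354598)²) = √(5157441.000 + 8357881.000) = 3676.319 m.
2374 ≤ 3676.319 < 4417 → Delta.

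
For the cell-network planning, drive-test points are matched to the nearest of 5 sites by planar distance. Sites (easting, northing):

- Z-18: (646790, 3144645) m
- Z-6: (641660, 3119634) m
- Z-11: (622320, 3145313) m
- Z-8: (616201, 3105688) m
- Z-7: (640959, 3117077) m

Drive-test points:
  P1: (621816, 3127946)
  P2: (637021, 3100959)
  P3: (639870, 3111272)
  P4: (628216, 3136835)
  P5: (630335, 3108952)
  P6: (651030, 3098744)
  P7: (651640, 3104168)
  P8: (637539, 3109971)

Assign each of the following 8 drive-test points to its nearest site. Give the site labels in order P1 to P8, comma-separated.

P1 → Z-11 (d²=301866705.00)
P2 → Z-7 (d²=275297768.00)
P3 → Z-7 (d²=34883946.00)
P4 → Z-11 (d²=106639300.00)
P5 → Z-7 (d²=178885001.00)
P6 → Z-7 (d²=437523930.00)
P7 → Z-7 (d²=280726042.00)
P8 → Z-7 (d²=62191636.00)

Z-11, Z-7, Z-7, Z-11, Z-7, Z-7, Z-7, Z-7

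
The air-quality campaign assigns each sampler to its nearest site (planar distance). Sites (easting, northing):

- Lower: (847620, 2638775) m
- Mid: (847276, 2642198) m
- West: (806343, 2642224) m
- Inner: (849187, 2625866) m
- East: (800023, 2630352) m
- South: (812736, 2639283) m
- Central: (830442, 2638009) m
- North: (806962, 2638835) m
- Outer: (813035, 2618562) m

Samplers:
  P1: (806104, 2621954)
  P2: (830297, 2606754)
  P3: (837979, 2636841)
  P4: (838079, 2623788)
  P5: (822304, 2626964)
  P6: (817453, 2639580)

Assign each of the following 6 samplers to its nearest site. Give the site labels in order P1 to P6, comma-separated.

P1 → Outer (d²=59544425.00)
P2 → Outer (d²=437405508.00)
P3 → Central (d²=58170593.00)
P4 → Inner (d²=127705748.00)
P5 → Outer (d²=156507965.00)
P6 → South (d²=22338298.00)

Outer, Outer, Central, Inner, Outer, South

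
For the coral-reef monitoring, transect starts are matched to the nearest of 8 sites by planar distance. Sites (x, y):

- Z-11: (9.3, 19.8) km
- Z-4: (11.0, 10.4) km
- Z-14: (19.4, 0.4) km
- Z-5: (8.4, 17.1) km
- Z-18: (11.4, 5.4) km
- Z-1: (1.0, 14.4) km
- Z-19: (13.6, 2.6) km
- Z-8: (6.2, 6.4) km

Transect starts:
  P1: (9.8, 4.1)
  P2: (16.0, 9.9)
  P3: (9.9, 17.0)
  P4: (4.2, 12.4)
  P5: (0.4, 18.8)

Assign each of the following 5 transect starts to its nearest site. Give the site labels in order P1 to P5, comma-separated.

Z-18, Z-4, Z-5, Z-1, Z-1

P1 → Z-18 (d²=4.25)
P2 → Z-4 (d²=25.25)
P3 → Z-5 (d²=2.26)
P4 → Z-1 (d²=14.24)
P5 → Z-1 (d²=19.72)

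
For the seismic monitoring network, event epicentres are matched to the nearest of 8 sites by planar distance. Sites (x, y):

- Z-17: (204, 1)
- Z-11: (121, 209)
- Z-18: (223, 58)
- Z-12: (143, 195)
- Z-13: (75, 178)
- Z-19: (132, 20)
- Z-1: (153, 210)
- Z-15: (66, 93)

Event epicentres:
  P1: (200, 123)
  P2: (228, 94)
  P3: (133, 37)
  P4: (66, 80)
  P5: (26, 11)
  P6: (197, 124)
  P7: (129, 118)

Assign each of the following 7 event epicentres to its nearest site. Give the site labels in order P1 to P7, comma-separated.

P1 → Z-18 (d²=4754.00)
P2 → Z-18 (d²=1321.00)
P3 → Z-19 (d²=290.00)
P4 → Z-15 (d²=169.00)
P5 → Z-15 (d²=8324.00)
P6 → Z-18 (d²=5032.00)
P7 → Z-15 (d²=4594.00)

Z-18, Z-18, Z-19, Z-15, Z-15, Z-18, Z-15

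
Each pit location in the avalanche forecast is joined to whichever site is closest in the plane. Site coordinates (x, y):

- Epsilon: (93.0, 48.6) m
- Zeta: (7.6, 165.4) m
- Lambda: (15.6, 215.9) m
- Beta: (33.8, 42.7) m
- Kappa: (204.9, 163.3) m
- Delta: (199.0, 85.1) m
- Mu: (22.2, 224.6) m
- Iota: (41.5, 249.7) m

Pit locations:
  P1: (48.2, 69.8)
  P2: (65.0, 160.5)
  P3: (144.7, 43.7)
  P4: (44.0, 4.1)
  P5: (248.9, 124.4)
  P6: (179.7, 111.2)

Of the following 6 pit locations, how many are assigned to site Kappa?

1

P1 → Beta
P2 → Zeta
P3 → Epsilon
P4 → Beta
P5 → Kappa
P6 → Delta
1 of the 6 goes to Kappa.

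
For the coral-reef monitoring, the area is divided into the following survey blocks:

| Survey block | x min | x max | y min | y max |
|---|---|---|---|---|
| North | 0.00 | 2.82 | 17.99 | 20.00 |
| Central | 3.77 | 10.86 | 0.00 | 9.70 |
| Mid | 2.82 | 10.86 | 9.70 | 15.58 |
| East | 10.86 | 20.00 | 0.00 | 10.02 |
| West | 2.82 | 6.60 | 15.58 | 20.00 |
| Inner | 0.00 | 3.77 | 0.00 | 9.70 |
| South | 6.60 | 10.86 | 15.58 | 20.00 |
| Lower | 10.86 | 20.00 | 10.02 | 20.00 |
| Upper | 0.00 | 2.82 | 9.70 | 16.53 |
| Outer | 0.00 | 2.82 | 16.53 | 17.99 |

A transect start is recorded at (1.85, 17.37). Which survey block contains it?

The point has x = 1.85 and y = 17.37.
Only Outer satisfies 0.00 ≤ x ≤ 2.82 and 16.53 ≤ y ≤ 17.99.

Outer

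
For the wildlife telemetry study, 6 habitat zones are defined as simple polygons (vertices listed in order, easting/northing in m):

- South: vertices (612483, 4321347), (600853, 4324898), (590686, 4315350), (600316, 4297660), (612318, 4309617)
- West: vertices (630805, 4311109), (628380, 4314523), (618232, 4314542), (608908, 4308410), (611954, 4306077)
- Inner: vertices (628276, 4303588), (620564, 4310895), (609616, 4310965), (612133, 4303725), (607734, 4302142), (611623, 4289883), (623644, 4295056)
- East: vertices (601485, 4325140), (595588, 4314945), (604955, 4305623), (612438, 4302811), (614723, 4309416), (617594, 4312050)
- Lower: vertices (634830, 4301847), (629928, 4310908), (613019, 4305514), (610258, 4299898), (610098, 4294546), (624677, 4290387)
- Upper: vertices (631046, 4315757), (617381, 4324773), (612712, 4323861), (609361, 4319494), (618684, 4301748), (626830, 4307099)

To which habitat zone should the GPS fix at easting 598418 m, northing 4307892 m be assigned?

South

Cast a ray rightward from (598418, 4307892). For each polygon, the edges (by vertex number in listed order) whose endpoints lie on opposite sides of northing = 4307892, where each meets that height, and whether that is right or left of the point:
South: 3–4 at easting≈594746.0 (left), 4–5 at easting≈610586.5 (right) → 1 crossing.
West: 4–5 at easting≈609584.3 (right), 5–1 at easting≈618753.4 (right) → 2 crossings.
Inner: 1–2 at easting≈623733.4 (right), 3–4 at easting≈610684.3 (right) → 2 crossings.
East: 2–3 at easting≈602675.0 (right), 4–5 at easting≈614195.8 (right) → 2 crossings.
Lower: 1–2 at easting≈631559.7 (right), 2–3 at easting≈620473.5 (right) → 2 crossings.
Upper: 4–5 at easting≈615456.2 (right), 6–1 at easting≈627216.2 (right) → 2 crossings.
Only South has an odd count, so the point is inside South.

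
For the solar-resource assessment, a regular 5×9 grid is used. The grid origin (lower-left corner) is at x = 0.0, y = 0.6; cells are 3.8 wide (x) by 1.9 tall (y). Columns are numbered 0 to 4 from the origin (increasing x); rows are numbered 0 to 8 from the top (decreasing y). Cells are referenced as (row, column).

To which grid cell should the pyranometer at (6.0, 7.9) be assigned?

Column index: ⌊(6.0 − 0.0) / 3.8⌋ = ⌊1.579⌋ = 1
Row offset from origin: ⌊(7.9 − 0.6) / 1.9⌋ = ⌊3.842⌋ = 3 → row 5 (counted from top)

(5, 1)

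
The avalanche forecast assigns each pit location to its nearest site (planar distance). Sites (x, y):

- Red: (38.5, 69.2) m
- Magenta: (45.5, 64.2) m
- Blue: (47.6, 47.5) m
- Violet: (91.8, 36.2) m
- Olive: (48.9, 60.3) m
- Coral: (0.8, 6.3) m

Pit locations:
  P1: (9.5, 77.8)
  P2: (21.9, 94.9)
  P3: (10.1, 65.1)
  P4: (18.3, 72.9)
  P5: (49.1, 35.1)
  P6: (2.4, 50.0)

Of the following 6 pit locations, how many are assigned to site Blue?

1

P1 → Red
P2 → Red
P3 → Red
P4 → Red
P5 → Blue
P6 → Red
1 of the 6 goes to Blue.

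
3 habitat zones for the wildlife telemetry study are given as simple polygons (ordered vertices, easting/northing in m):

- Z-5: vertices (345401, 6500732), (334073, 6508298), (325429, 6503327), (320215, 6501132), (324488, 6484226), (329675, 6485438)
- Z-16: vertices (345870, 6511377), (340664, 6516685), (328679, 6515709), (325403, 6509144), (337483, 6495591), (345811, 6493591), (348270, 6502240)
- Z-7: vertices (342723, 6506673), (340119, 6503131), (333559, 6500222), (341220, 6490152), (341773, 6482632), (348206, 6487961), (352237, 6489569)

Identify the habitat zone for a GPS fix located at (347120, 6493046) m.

Cast a ray rightward from (347120, 6493046). For each polygon, the edges (by vertex number in listed order) whose endpoints lie on opposite sides of northing = 6493046, where each meets that height, and whether that is right or left of the point:
Z-5: 4–5 at easting≈322258.7 (left), 6–1 at easting≈337497.9 (left) → 0 crossings.
Z-16: no edge straddles that height → 0 crossings.
Z-7: 3–4 at easting≈339018.3 (left), 7–1 at easting≈350302.9 (right) → 1 crossing.
Only Z-7 has an odd count, so the point is inside Z-7.

Z-7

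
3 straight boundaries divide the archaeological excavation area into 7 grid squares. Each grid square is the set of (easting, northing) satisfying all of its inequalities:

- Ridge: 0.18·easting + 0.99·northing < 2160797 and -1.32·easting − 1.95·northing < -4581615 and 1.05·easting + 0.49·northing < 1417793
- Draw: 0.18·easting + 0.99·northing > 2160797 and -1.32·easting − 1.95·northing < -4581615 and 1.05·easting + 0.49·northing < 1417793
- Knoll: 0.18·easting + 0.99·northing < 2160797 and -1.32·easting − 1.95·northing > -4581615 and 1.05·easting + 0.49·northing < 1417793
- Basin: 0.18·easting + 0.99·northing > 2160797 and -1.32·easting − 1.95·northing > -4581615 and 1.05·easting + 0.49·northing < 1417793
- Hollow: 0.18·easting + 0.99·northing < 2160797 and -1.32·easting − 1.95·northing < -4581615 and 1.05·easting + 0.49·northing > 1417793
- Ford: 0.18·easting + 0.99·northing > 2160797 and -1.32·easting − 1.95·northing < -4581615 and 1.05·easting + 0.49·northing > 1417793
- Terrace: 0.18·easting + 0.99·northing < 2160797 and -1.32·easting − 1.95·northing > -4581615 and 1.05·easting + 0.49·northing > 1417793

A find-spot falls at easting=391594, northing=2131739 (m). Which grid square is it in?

Ford

0.18·391594 + 0.99·2131739 = 2180908.530, which is > 2160797
-1.32·391594 − 1.95·2131739 = -4673795.130, which is < -4581615
1.05·391594 + 0.49·2131739 = 1455725.810, which is > 1417793
This sign pattern matches Ford.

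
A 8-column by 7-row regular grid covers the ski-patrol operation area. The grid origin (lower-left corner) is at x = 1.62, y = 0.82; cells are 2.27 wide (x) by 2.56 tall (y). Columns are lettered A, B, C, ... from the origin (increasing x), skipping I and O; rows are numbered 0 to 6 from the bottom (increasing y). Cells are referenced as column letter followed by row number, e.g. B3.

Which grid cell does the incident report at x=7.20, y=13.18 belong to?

C4

Column index: ⌊(7.20 − 1.62) / 2.27⌋ = ⌊2.458⌋ = 2 → column C
Row offset from origin: ⌊(13.18 − 0.82) / 2.56⌋ = ⌊4.828⌋ = 4 → row 4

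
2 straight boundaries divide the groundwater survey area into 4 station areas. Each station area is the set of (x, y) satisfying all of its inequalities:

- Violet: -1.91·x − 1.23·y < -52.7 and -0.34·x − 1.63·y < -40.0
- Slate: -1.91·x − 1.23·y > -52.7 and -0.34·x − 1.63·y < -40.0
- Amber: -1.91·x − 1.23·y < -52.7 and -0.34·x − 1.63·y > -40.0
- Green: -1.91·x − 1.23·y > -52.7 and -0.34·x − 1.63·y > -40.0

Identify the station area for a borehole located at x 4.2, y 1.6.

-1.91·4.2 − 1.23·1.6 = -9.990, which is > -52.7
-0.34·4.2 − 1.63·1.6 = -4.036, which is > -40.0
This sign pattern matches Green.

Green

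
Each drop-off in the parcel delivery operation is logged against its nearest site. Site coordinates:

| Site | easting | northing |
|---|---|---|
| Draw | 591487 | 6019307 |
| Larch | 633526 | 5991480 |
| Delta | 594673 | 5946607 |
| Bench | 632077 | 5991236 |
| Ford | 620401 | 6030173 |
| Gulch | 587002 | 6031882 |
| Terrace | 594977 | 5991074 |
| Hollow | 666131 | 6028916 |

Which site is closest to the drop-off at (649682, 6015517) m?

Hollow

Squared distances to each site:
Draw: 3401022125.000; Larch: 838793705.000; Delta: 7774578181.000; Bench: 899502986.000; Ford: 1072175297.000; Gulch: 4196595625.000; Terrace: 3590097274.000; Hollow: 450102802.000.
Minimum at Hollow.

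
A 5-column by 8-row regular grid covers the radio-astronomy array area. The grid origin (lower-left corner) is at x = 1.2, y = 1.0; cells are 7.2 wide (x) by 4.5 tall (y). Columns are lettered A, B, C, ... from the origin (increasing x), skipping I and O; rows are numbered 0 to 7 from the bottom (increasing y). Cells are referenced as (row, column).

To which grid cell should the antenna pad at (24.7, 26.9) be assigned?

Column index: ⌊(24.7 − 1.2) / 7.2⌋ = ⌊3.264⌋ = 3 → column D
Row offset from origin: ⌊(26.9 − 1.0) / 4.5⌋ = ⌊5.756⌋ = 5 → row 5

(5, D)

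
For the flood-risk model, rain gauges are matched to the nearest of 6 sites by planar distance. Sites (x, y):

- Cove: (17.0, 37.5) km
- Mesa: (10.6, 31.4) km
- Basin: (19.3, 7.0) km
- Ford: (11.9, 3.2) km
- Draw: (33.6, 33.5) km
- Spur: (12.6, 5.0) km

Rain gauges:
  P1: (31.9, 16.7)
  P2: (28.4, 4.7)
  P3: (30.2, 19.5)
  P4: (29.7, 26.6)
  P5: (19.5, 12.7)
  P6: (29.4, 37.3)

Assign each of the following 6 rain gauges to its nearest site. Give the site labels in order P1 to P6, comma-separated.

P1 → Basin (d²=252.85)
P2 → Basin (d²=88.10)
P3 → Draw (d²=207.56)
P4 → Draw (d²=62.82)
P5 → Basin (d²=32.53)
P6 → Draw (d²=32.08)

Basin, Basin, Draw, Draw, Basin, Draw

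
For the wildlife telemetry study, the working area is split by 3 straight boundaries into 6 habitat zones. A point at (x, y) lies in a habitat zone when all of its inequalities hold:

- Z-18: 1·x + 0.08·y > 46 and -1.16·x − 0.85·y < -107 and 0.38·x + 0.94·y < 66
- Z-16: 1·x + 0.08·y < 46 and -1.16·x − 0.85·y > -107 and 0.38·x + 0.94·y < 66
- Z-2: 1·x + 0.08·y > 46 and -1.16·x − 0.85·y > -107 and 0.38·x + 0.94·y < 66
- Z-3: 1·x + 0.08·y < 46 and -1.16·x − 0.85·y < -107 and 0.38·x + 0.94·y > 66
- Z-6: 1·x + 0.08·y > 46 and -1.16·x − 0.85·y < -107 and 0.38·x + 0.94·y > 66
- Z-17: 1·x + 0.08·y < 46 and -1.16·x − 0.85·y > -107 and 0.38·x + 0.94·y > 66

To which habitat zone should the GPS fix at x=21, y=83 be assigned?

1·21 + 0.08·83 = 27.640, which is < 46
-1.16·21 − 0.85·83 = -94.910, which is > -107
0.38·21 + 0.94·83 = 86.000, which is > 66
This sign pattern matches Z-17.

Z-17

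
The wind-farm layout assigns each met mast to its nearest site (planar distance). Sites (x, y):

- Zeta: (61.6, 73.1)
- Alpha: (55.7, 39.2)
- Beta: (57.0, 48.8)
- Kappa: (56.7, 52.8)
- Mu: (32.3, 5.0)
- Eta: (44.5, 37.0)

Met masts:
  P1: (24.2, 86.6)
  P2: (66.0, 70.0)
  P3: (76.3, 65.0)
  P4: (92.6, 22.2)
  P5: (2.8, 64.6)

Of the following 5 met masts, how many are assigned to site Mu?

P1 → Zeta
P2 → Zeta
P3 → Zeta
P4 → Alpha
P5 → Eta
0 of the 5 go to Mu.

0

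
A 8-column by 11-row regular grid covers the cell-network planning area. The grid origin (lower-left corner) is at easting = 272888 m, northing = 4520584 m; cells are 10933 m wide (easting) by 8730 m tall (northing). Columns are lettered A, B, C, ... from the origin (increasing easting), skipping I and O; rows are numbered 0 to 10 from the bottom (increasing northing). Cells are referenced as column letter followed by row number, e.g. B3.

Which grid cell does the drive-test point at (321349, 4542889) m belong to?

E2

Column index: ⌊(321349 − 272888) / 10933⌋ = ⌊4.433⌋ = 4 → column E
Row offset from origin: ⌊(4542889 − 4520584) / 8730⌋ = ⌊2.555⌋ = 2 → row 2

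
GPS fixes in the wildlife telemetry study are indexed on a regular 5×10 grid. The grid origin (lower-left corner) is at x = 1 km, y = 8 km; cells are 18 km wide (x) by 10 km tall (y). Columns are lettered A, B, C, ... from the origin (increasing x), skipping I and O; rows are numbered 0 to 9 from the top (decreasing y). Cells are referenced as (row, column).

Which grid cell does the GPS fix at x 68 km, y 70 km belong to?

(3, D)

Column index: ⌊(68 − 1) / 18⌋ = ⌊3.722⌋ = 3 → column D
Row offset from origin: ⌊(70 − 8) / 10⌋ = ⌊6.200⌋ = 6 → row 3 (counted from top)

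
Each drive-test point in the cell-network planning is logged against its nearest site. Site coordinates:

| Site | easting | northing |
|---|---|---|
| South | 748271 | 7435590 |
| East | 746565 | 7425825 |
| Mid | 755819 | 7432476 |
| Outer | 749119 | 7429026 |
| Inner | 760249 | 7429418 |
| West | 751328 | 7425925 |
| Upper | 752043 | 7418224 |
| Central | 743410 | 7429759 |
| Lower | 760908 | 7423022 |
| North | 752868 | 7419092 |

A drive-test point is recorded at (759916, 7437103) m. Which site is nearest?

Mid

Squared distances to each site:
South: 137895194.000; East: 305442485.000; Mid: 38194538.000; Outer: 181813138.000; Inner: 59170114.000; West: 198701428.000; Upper: 418400770.000; Central: 326382372.000; Lower: 199258625.000; North: 374070425.000.
Minimum at Mid.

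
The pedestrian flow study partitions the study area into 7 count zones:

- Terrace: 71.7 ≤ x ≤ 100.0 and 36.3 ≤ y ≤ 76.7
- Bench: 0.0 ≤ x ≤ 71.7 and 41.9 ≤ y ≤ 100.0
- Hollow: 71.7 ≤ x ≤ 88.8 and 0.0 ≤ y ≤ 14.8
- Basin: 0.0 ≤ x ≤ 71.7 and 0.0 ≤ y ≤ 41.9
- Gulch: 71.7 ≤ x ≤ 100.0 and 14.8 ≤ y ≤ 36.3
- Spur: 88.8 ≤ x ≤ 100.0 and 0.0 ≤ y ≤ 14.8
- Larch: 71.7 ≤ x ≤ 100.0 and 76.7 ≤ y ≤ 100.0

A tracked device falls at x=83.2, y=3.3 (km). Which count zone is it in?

The point has x = 83.2 and y = 3.3.
Only Hollow satisfies 71.7 ≤ x ≤ 88.8 and 0.0 ≤ y ≤ 14.8.

Hollow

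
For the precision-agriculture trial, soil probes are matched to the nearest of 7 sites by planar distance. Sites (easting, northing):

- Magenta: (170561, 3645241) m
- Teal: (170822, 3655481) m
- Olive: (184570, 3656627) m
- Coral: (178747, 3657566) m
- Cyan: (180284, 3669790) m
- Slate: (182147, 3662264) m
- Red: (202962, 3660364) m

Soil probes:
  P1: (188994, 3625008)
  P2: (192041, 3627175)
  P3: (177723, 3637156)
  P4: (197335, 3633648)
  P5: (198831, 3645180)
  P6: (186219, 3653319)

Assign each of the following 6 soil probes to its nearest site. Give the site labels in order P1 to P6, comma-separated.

Magenta, Magenta, Magenta, Olive, Red, Olive

P1 → Magenta (d²=749149778.00)
P2 → Magenta (d²=787770756.00)
P3 → Magenta (d²=116661469.00)
P4 → Olive (d²=690979666.00)
P5 → Red (d²=247619017.00)
P6 → Olive (d²=13662065.00)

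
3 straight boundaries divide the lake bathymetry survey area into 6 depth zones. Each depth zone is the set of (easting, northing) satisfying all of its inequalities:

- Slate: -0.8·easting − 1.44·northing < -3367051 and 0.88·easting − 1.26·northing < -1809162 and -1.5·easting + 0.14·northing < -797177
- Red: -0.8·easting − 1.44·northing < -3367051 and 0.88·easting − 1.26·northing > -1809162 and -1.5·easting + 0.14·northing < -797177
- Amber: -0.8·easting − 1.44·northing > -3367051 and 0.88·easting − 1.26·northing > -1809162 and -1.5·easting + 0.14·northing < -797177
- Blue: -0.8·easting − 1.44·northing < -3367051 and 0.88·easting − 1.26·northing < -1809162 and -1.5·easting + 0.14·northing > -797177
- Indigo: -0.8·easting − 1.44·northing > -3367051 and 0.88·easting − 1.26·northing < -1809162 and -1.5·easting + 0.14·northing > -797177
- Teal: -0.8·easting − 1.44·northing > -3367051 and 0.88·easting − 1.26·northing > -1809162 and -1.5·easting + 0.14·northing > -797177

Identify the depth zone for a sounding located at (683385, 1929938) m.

Indigo

-0.8·683385 − 1.44·1929938 = -3325818.720, which is > -3367051
0.88·683385 − 1.26·1929938 = -1830343.080, which is < -1809162
-1.5·683385 + 0.14·1929938 = -754886.180, which is > -797177
This sign pattern matches Indigo.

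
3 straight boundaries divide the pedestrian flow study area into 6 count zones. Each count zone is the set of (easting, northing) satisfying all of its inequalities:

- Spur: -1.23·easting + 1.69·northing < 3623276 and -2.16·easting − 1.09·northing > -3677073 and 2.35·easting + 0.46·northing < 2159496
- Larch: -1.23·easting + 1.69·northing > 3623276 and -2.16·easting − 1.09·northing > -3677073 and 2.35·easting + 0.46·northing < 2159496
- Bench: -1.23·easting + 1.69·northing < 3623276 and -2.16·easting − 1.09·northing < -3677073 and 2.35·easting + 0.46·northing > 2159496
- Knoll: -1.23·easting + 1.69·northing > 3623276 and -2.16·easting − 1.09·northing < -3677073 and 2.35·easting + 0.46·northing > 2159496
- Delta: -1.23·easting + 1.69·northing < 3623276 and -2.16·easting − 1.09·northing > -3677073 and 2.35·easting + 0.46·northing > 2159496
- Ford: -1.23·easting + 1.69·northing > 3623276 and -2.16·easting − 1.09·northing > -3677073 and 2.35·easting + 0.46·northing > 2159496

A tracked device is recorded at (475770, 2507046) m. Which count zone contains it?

Knoll

-1.23·475770 + 1.69·2507046 = 3651710.640, which is > 3623276
-2.16·475770 − 1.09·2507046 = -3760343.340, which is < -3677073
2.35·475770 + 0.46·2507046 = 2271300.660, which is > 2159496
This sign pattern matches Knoll.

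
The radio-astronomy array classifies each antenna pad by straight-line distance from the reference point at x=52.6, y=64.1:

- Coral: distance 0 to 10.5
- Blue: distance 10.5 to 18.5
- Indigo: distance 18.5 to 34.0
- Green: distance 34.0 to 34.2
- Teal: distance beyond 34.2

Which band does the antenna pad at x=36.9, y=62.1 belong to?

Blue

Distance = √((36.9−52.6)² + (62.1−64.1)²) = √(246.490 + 4.000) = 15.827.
10.5 ≤ 15.827 < 18.5 → Blue.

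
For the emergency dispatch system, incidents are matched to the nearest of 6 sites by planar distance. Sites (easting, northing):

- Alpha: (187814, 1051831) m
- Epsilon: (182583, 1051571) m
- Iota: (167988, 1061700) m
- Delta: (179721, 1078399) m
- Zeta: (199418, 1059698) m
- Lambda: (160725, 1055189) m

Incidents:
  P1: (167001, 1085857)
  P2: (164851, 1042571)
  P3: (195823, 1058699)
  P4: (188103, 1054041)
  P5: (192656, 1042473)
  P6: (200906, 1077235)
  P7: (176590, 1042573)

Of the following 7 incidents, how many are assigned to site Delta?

P1 → Delta
P2 → Lambda
P3 → Zeta
P4 → Alpha
P5 → Alpha
P6 → Zeta
P7 → Epsilon
1 of the 7 goes to Delta.

1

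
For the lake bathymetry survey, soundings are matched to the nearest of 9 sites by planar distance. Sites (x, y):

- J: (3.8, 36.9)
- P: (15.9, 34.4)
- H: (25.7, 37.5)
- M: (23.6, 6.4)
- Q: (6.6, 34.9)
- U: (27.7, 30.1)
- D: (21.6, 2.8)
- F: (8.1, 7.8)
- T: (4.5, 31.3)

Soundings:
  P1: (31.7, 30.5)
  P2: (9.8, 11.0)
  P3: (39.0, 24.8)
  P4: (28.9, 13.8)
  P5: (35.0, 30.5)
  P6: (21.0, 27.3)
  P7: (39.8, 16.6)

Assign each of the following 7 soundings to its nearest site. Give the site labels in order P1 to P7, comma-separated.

P1 → U (d²=16.16)
P2 → F (d²=13.13)
P3 → U (d²=155.78)
P4 → M (d²=82.85)
P5 → U (d²=53.45)
P6 → U (d²=52.73)
P7 → U (d²=328.66)

U, F, U, M, U, U, U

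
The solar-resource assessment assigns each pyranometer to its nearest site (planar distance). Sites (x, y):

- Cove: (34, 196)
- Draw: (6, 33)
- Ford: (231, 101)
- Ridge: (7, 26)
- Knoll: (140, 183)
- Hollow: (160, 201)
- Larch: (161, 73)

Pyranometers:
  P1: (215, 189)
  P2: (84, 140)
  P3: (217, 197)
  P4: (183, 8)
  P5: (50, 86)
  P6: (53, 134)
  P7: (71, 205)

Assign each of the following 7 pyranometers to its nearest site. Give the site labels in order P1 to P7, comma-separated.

Hollow, Knoll, Hollow, Larch, Draw, Cove, Cove

P1 → Hollow (d²=3169.00)
P2 → Knoll (d²=4985.00)
P3 → Hollow (d²=3265.00)
P4 → Larch (d²=4709.00)
P5 → Draw (d²=4745.00)
P6 → Cove (d²=4205.00)
P7 → Cove (d²=1450.00)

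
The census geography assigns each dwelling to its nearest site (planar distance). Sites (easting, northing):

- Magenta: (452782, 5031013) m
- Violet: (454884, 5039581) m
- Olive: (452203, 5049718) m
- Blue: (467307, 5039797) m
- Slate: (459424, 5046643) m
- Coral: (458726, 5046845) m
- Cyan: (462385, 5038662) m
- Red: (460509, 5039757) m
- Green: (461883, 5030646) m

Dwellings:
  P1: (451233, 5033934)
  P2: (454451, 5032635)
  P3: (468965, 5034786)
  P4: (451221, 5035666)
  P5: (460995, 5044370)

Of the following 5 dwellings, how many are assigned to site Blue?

P1 → Magenta
P2 → Magenta
P3 → Blue
P4 → Magenta
P5 → Slate
1 of the 5 goes to Blue.

1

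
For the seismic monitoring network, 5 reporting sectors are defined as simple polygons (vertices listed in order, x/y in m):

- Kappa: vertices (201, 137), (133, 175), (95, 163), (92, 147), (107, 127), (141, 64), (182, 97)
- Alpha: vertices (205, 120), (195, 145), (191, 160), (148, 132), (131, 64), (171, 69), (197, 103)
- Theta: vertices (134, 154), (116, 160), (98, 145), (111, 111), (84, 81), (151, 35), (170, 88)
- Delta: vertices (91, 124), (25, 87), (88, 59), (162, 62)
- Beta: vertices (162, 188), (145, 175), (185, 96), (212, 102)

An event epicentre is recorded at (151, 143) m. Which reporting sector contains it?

Cast a ray rightward from (151, 143). For each polygon, the edges (by vertex number in listed order) whose endpoints lie on opposite sides of y = 143, where each meets that height, and whether that is right or left of the point:
Kappa: 1–2 at x≈190.3 (right), 4–5 at x≈95.0 (left) → 1 crossing.
Alpha: 1–2 at x≈195.8 (right), 3–4 at x≈164.9 (right) → 2 crossings.
Theta: 3–4 at x≈98.8 (left), 7–1 at x≈140.0 (left) → 0 crossings.
Delta: no edge straddles that height → 0 crossings.
Beta: 2–3 at x≈161.2 (right), 4–1 at x≈188.2 (right) → 2 crossings.
Only Kappa has an odd count, so the point is inside Kappa.

Kappa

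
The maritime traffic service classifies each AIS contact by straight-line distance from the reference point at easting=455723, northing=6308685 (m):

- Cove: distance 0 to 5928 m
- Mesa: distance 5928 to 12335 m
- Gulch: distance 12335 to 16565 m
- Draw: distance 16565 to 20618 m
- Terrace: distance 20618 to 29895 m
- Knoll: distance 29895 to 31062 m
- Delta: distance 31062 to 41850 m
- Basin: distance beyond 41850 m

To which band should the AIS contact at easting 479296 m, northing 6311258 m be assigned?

Terrace

Distance = √((479296−455723)² + (6311258−6308685)²) = √(555686329.000 + 6620329.000) = 23713.006 m.
20618 ≤ 23713.006 < 29895 → Terrace.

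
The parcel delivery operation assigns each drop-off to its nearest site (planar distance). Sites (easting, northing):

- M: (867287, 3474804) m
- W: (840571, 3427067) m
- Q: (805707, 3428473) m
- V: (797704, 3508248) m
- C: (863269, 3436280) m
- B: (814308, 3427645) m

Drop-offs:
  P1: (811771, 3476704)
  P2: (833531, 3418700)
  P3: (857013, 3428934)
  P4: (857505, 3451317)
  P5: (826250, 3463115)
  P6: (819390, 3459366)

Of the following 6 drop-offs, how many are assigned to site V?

1

P1 → V
P2 → W
P3 → C
P4 → C
P5 → B
P6 → B
1 of the 6 goes to V.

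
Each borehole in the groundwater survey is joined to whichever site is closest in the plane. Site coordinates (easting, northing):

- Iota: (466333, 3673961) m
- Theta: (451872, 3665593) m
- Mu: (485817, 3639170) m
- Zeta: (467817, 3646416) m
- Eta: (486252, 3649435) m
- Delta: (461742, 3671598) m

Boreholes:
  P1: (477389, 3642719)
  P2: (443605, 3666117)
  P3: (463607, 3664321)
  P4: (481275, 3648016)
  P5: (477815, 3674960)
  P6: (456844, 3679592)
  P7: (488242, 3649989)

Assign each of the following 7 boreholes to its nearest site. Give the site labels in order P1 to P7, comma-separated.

Mu, Theta, Delta, Eta, Iota, Delta, Eta

P1 → Mu (d²=83626585.00)
P2 → Theta (d²=68617865.00)
P3 → Delta (d²=56432954.00)
P4 → Eta (d²=26784090.00)
P5 → Iota (d²=132834325.00)
P6 → Delta (d²=87894440.00)
P7 → Eta (d²=4267016.00)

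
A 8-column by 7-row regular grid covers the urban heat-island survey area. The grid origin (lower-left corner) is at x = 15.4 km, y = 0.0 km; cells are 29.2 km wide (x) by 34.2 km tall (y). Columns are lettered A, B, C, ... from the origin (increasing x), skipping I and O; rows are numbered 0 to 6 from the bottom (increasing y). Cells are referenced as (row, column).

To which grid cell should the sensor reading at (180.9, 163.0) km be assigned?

Column index: ⌊(180.9 − 15.4) / 29.2⌋ = ⌊5.668⌋ = 5 → column F
Row offset from origin: ⌊(163.0 − 0.0) / 34.2⌋ = ⌊4.766⌋ = 4 → row 4

(4, F)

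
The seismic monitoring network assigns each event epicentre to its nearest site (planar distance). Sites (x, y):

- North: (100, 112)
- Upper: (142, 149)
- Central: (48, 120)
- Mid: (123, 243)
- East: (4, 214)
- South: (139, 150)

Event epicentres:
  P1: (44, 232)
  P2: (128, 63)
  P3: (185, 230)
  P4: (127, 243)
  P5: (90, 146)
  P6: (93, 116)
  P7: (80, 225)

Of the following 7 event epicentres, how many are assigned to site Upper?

0

P1 → East
P2 → North
P3 → Mid
P4 → Mid
P5 → North
P6 → North
P7 → Mid
0 of the 7 go to Upper.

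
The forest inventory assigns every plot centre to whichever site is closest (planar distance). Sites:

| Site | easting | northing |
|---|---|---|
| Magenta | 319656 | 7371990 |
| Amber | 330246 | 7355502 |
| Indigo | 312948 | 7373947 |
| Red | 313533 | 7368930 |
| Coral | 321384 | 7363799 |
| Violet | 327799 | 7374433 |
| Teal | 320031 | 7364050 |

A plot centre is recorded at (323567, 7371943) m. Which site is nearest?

Magenta

Squared distances to each site:
Magenta: 15298130.000; Amber: 314915522.000; Indigo: 116779177.000; Red: 109759325.000; Coral: 71090225.000; Violet: 24109924.000; Teal: 74802745.000.
Minimum at Magenta.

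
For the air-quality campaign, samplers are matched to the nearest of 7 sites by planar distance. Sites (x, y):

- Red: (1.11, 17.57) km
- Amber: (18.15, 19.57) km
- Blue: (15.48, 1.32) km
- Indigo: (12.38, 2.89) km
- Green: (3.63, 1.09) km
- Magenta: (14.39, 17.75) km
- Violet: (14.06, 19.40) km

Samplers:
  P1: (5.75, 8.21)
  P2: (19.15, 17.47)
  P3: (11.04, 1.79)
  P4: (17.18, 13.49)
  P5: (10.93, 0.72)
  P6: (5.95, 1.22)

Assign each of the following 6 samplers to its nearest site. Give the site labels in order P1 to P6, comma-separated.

P1 → Green (d²=55.19)
P2 → Amber (d²=5.41)
P3 → Indigo (d²=3.01)
P4 → Magenta (d²=25.93)
P5 → Indigo (d²=6.81)
P6 → Green (d²=5.40)

Green, Amber, Indigo, Magenta, Indigo, Green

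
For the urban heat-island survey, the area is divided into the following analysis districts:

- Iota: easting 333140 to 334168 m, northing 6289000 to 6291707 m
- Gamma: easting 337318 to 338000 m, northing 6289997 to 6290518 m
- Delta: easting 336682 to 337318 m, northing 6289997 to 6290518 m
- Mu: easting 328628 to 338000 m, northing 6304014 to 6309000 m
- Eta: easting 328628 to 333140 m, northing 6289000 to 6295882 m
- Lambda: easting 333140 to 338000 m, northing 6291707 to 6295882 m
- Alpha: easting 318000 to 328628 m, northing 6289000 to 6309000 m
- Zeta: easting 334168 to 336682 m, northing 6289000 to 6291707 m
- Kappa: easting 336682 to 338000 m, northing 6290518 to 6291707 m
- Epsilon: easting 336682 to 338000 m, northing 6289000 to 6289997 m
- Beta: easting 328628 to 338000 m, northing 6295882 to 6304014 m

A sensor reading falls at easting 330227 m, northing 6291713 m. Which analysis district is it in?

Eta

The point has easting = 330227 and northing = 6291713.
Only Eta satisfies 328628 ≤ easting ≤ 333140 and 6289000 ≤ northing ≤ 6295882.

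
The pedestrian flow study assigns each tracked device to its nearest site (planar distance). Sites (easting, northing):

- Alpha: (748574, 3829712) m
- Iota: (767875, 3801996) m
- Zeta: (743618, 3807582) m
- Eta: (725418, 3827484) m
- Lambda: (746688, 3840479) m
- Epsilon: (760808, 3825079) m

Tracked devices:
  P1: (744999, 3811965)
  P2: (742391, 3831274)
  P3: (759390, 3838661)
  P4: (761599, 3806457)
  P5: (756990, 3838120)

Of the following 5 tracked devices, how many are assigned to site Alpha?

P1 → Zeta
P2 → Alpha
P3 → Lambda
P4 → Iota
P5 → Lambda
1 of the 5 goes to Alpha.

1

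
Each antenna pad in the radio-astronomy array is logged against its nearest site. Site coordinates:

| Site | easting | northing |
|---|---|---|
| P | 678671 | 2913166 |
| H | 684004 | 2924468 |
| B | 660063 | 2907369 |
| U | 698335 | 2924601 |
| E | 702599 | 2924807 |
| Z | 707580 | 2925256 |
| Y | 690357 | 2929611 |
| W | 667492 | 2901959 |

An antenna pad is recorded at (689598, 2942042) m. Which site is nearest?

Y

Squared distances to each site:
P: 953222705.000; H: 340138312.000; B: 2074533154.000; U: 380523650.000; E: 466071226.000; Z: 605122120.000; Y: 155105842.000; W: 2095322125.000.
Minimum at Y.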